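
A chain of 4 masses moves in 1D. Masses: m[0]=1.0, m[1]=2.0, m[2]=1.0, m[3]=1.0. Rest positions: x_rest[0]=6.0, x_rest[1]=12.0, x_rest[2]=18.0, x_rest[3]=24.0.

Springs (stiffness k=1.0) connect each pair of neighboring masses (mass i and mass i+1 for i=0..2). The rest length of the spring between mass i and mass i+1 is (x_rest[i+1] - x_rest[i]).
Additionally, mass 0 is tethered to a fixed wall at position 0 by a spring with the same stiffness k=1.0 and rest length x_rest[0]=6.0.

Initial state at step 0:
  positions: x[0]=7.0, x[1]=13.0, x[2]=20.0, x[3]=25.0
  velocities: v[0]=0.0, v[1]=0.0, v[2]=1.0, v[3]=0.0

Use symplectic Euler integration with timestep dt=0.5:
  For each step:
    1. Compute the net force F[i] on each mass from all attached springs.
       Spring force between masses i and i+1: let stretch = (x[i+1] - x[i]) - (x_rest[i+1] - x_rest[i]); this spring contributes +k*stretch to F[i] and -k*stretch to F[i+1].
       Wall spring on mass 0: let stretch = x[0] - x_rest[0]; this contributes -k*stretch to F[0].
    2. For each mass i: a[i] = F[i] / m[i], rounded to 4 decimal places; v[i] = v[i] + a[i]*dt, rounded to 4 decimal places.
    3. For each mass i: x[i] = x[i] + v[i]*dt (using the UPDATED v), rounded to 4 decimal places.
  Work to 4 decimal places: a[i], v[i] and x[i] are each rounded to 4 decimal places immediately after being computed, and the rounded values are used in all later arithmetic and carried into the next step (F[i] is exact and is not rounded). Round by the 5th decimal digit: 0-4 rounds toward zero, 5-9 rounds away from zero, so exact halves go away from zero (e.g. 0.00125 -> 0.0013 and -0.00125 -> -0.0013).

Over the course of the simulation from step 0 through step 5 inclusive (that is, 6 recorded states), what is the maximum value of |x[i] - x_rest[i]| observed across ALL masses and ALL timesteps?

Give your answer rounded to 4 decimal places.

Step 0: x=[7.0000 13.0000 20.0000 25.0000] v=[0.0000 0.0000 1.0000 0.0000]
Step 1: x=[6.7500 13.1250 20.0000 25.2500] v=[-0.5000 0.2500 0.0000 0.5000]
Step 2: x=[6.4063 13.3125 19.5938 25.6875] v=[-0.6875 0.3750 -0.8125 0.8750]
Step 3: x=[6.1875 13.4219 19.1407 26.1016] v=[-0.4376 0.2188 -0.9063 0.8282]
Step 4: x=[6.2305 13.3419 18.9981 26.2755] v=[0.0859 -0.1601 -0.2853 0.3478]
Step 5: x=[6.4937 13.0800 19.2608 26.1301] v=[0.5264 -0.5239 0.5253 -0.2909]
Max displacement = 2.2755

Answer: 2.2755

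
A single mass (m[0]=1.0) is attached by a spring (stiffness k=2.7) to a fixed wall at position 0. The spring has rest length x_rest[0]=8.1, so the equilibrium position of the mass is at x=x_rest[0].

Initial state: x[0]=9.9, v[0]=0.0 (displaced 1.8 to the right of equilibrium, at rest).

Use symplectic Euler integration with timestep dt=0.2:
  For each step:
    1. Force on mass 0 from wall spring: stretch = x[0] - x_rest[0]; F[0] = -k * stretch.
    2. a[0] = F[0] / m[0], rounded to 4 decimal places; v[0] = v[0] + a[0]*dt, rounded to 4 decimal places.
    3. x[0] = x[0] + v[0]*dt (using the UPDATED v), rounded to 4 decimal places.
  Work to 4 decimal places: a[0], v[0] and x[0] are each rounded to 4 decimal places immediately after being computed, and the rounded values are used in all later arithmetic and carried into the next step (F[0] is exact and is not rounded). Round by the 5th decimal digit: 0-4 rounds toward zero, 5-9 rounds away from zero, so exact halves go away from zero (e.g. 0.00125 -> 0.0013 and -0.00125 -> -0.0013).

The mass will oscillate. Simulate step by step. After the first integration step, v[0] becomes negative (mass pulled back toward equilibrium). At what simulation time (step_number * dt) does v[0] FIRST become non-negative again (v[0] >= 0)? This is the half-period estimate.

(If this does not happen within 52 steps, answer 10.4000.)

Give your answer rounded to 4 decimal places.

Step 0: x=[9.9000] v=[0.0000]
Step 1: x=[9.7056] v=[-0.9720]
Step 2: x=[9.3378] v=[-1.8390]
Step 3: x=[8.8363] v=[-2.5074]
Step 4: x=[8.2553] v=[-2.9050]
Step 5: x=[7.6575] v=[-2.9889]
Step 6: x=[7.1075] v=[-2.7499]
Step 7: x=[6.6647] v=[-2.2139]
Step 8: x=[6.3769] v=[-1.4388]
Step 9: x=[6.2752] v=[-0.5083]
Step 10: x=[6.3706] v=[0.4771]
First v>=0 after going negative at step 10, time=2.0000

Answer: 2.0000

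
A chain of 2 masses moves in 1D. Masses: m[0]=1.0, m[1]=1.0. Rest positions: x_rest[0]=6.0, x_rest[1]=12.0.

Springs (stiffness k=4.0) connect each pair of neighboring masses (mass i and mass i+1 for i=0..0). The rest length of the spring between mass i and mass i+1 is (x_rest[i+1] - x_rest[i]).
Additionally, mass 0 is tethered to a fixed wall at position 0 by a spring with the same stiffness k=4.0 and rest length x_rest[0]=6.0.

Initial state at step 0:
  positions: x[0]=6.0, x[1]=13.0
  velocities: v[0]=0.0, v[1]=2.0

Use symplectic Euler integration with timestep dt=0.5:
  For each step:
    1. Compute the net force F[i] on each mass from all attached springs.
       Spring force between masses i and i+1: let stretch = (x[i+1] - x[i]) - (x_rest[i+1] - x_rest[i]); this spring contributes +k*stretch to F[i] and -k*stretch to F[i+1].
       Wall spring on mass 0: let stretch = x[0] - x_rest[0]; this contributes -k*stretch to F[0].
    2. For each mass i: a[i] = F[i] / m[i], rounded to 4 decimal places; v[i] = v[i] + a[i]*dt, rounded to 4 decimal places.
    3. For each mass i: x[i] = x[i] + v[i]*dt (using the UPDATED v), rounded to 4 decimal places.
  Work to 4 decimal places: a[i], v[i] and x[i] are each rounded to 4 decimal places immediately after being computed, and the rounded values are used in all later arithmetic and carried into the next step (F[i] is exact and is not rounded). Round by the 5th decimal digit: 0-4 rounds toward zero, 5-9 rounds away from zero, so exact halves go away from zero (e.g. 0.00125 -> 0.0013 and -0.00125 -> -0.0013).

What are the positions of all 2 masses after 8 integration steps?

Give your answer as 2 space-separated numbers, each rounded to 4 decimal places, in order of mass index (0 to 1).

Answer: 6.0000 11.0000

Derivation:
Step 0: x=[6.0000 13.0000] v=[0.0000 2.0000]
Step 1: x=[7.0000 13.0000] v=[2.0000 0.0000]
Step 2: x=[7.0000 13.0000] v=[0.0000 0.0000]
Step 3: x=[6.0000 13.0000] v=[-2.0000 0.0000]
Step 4: x=[6.0000 12.0000] v=[0.0000 -2.0000]
Step 5: x=[6.0000 11.0000] v=[0.0000 -2.0000]
Step 6: x=[5.0000 11.0000] v=[-2.0000 0.0000]
Step 7: x=[5.0000 11.0000] v=[0.0000 0.0000]
Step 8: x=[6.0000 11.0000] v=[2.0000 0.0000]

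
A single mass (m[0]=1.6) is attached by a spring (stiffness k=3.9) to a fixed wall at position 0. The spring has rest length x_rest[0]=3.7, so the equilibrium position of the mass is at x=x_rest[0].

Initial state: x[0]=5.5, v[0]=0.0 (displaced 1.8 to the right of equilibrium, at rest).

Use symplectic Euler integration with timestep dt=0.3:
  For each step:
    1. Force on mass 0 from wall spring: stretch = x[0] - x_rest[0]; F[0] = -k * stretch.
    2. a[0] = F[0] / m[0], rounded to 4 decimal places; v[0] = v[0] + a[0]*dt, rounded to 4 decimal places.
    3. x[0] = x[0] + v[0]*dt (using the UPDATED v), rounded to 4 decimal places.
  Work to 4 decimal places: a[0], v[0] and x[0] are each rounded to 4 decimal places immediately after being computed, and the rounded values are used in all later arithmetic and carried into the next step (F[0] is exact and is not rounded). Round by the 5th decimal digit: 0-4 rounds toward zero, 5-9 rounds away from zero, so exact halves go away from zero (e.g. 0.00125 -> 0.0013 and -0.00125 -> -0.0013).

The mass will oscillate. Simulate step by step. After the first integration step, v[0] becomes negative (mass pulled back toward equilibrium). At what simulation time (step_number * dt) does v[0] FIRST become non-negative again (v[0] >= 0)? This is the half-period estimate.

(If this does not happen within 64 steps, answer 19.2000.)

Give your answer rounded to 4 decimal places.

Answer: 2.1000

Derivation:
Step 0: x=[5.5000] v=[0.0000]
Step 1: x=[5.1051] v=[-1.3163]
Step 2: x=[4.4020] v=[-2.3438]
Step 3: x=[3.5449] v=[-2.8571]
Step 4: x=[2.7218] v=[-2.7437]
Step 5: x=[2.1133] v=[-2.0284]
Step 6: x=[1.8529] v=[-0.8681]
Step 7: x=[1.9977] v=[0.4826]
First v>=0 after going negative at step 7, time=2.1000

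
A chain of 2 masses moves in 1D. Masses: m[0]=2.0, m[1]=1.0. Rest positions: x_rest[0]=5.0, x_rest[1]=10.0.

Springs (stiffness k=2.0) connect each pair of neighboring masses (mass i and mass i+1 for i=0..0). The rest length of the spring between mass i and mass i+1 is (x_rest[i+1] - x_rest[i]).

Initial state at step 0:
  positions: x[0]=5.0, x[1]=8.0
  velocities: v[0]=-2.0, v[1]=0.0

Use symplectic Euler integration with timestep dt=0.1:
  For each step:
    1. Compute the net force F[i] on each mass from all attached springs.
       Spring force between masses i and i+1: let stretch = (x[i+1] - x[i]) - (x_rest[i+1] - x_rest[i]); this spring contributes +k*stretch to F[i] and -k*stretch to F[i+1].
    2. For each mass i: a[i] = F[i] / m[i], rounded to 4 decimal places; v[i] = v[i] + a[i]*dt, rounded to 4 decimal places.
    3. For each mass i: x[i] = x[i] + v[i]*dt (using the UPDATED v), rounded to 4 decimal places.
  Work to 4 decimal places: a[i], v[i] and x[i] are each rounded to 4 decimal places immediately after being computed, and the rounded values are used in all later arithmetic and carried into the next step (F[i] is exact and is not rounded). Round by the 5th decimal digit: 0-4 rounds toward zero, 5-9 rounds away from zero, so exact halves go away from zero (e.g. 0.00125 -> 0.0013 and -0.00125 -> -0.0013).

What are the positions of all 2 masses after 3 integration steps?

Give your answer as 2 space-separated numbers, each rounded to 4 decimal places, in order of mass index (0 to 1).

Step 0: x=[5.0000 8.0000] v=[-2.0000 0.0000]
Step 1: x=[4.7800 8.0400] v=[-2.2000 0.4000]
Step 2: x=[4.5426 8.1148] v=[-2.3740 0.7480]
Step 3: x=[4.2909 8.2182] v=[-2.5168 1.0336]

Answer: 4.2909 8.2182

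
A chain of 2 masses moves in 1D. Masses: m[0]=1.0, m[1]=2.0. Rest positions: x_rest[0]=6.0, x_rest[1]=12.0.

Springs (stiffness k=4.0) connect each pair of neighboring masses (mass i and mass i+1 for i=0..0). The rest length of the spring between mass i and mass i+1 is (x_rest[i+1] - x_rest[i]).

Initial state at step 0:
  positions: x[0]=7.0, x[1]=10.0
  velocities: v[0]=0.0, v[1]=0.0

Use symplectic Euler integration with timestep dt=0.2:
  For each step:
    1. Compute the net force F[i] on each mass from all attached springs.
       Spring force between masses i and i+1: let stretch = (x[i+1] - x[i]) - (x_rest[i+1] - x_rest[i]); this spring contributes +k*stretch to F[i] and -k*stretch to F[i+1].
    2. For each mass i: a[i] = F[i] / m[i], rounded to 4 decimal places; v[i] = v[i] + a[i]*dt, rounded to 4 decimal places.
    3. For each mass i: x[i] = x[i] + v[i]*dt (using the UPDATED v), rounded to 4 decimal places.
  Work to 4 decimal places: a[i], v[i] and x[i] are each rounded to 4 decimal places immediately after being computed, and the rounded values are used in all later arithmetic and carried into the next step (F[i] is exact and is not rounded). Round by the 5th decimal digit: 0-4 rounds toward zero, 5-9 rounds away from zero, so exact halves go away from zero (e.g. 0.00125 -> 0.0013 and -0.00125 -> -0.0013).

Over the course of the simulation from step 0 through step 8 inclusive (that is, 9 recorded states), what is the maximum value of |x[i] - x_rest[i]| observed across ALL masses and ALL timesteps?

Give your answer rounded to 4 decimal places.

Step 0: x=[7.0000 10.0000] v=[0.0000 0.0000]
Step 1: x=[6.5200 10.2400] v=[-2.4000 1.2000]
Step 2: x=[5.6752 10.6624] v=[-4.2240 2.1120]
Step 3: x=[4.6684 11.1658] v=[-5.0342 2.5171]
Step 4: x=[3.7411 11.6294] v=[-4.6363 2.3181]
Step 5: x=[3.1160 11.9420] v=[-3.1257 1.5628]
Step 6: x=[2.9430 12.0285] v=[-0.8649 0.4324]
Step 7: x=[3.2637 11.8681] v=[1.6035 -0.8018]
Step 8: x=[4.0011 11.4994] v=[3.6870 -1.8436]
Max displacement = 3.0570

Answer: 3.0570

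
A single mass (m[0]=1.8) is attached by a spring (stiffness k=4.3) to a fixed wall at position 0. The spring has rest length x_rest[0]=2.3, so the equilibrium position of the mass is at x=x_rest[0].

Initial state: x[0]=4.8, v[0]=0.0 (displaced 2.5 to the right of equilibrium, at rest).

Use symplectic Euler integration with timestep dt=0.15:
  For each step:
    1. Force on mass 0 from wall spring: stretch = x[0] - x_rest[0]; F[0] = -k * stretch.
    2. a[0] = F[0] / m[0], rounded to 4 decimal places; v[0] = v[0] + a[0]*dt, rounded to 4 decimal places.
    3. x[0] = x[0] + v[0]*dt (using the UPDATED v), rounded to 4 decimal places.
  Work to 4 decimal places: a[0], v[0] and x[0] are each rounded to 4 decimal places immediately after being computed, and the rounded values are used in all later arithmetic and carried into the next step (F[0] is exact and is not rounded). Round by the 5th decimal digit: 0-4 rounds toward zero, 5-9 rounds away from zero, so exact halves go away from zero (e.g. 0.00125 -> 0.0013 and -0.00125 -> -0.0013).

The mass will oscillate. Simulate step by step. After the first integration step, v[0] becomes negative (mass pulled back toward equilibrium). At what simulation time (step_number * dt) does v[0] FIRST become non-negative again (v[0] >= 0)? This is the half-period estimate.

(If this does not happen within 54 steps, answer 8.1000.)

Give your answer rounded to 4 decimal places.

Answer: 2.1000

Derivation:
Step 0: x=[4.8000] v=[0.0000]
Step 1: x=[4.6656] v=[-0.8958]
Step 2: x=[4.4041] v=[-1.7435]
Step 3: x=[4.0295] v=[-2.4975]
Step 4: x=[3.5619] v=[-3.1172]
Step 5: x=[3.0265] v=[-3.5694]
Step 6: x=[2.4520] v=[-3.8297]
Step 7: x=[1.8694] v=[-3.8842]
Step 8: x=[1.3099] v=[-3.7299]
Step 9: x=[0.8036] v=[-3.3751]
Step 10: x=[0.3778] v=[-2.8389]
Step 11: x=[0.0553] v=[-2.1501]
Step 12: x=[-0.1466] v=[-1.3458]
Step 13: x=[-0.2170] v=[-0.4691]
Step 14: x=[-0.1521] v=[0.4328]
First v>=0 after going negative at step 14, time=2.1000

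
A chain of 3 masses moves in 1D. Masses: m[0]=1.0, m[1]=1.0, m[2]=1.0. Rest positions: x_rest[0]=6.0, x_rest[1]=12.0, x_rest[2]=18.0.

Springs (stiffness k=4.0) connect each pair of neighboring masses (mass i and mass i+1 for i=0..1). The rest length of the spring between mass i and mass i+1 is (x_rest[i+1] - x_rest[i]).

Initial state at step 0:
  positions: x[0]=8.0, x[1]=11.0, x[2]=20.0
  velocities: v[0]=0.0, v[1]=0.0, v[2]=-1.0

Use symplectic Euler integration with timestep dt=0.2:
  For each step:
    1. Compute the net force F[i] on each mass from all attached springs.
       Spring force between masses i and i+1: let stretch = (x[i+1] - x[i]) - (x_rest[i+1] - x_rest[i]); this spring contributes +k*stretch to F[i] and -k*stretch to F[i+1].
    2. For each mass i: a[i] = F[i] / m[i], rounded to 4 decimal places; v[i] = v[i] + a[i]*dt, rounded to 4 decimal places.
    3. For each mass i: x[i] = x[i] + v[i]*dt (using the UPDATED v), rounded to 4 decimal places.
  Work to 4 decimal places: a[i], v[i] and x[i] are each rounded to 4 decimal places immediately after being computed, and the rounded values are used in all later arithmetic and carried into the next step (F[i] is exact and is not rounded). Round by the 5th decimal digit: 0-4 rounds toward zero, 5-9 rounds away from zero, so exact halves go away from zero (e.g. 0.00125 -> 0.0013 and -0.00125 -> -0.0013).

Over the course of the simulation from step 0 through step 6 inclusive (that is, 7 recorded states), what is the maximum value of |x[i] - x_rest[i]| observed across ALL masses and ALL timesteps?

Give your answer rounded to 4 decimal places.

Step 0: x=[8.0000 11.0000 20.0000] v=[0.0000 0.0000 -1.0000]
Step 1: x=[7.5200 11.9600 19.3200] v=[-2.4000 4.8000 -3.4000]
Step 2: x=[6.7904 13.3872 18.4224] v=[-3.6480 7.1360 -4.4880]
Step 3: x=[6.1563 14.5645 17.6792] v=[-3.1706 5.8867 -3.7162]
Step 4: x=[5.9075 14.8949 17.3976] v=[-1.2440 1.6519 -1.4080]
Step 5: x=[6.1367 14.1877 17.6756] v=[1.1459 -3.5359 1.3898]
Step 6: x=[6.6940 12.7504 18.3555] v=[2.7867 -7.1864 3.3995]
Max displacement = 2.8949

Answer: 2.8949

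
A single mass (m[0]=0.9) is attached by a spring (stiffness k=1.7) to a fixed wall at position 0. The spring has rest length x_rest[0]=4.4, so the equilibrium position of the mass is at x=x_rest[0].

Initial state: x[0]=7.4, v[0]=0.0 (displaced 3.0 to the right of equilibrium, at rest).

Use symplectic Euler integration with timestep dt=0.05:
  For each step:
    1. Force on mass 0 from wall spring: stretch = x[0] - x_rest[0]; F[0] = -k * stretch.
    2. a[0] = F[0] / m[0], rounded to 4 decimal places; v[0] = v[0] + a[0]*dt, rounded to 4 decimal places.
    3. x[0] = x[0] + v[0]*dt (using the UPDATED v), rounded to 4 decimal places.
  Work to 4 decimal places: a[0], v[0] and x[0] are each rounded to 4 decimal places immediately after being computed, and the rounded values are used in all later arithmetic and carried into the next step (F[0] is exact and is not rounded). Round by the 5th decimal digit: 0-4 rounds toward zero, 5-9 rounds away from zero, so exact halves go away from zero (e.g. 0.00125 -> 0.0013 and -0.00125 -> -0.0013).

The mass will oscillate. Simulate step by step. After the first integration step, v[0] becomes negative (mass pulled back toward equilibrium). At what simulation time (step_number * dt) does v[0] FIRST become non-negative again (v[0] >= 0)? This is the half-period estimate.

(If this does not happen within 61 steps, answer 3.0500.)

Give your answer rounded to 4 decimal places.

Step 0: x=[7.4000] v=[0.0000]
Step 1: x=[7.3858] v=[-0.2833]
Step 2: x=[7.3575] v=[-0.5653]
Step 3: x=[7.3153] v=[-0.8446]
Step 4: x=[7.2593] v=[-1.1199]
Step 5: x=[7.1898] v=[-1.3899]
Step 6: x=[7.1071] v=[-1.6534]
Step 7: x=[7.0116] v=[-1.9091]
Step 8: x=[6.9038] v=[-2.1558]
Step 9: x=[6.7842] v=[-2.3923]
Step 10: x=[6.6533] v=[-2.6175]
Step 11: x=[6.5118] v=[-2.8303]
Step 12: x=[6.3603] v=[-3.0298]
Step 13: x=[6.1996] v=[-3.2149]
Step 14: x=[6.0304] v=[-3.3849]
Step 15: x=[5.8535] v=[-3.5389]
Step 16: x=[5.6697] v=[-3.6762]
Step 17: x=[5.4799] v=[-3.7961]
Step 18: x=[5.2850] v=[-3.8981]
Step 19: x=[5.0859] v=[-3.9817]
Step 20: x=[4.8836] v=[-4.0465]
Step 21: x=[4.6790] v=[-4.0922]
Step 22: x=[4.4731] v=[-4.1186]
Step 23: x=[4.2668] v=[-4.1255]
Step 24: x=[4.0612] v=[-4.1129]
Step 25: x=[3.8572] v=[-4.0809]
Step 26: x=[3.6557] v=[-4.0296]
Step 27: x=[3.4577] v=[-3.9593]
Step 28: x=[3.2642] v=[-3.8703]
Step 29: x=[3.0761] v=[-3.7630]
Step 30: x=[2.8942] v=[-3.6380]
Step 31: x=[2.7194] v=[-3.4958]
Step 32: x=[2.5525] v=[-3.3371]
Step 33: x=[2.3944] v=[-3.1626]
Step 34: x=[2.2457] v=[-2.9732]
Step 35: x=[2.1072] v=[-2.7697]
Step 36: x=[1.9795] v=[-2.5532]
Step 37: x=[1.8633] v=[-2.3246]
Step 38: x=[1.7591] v=[-2.0850]
Step 39: x=[1.6673] v=[-1.8356]
Step 40: x=[1.5884] v=[-1.5775]
Step 41: x=[1.5228] v=[-1.3120]
Step 42: x=[1.4708] v=[-1.0403]
Step 43: x=[1.4326] v=[-0.7637]
Step 44: x=[1.4084] v=[-0.4834]
Step 45: x=[1.3984] v=[-0.2009]
Step 46: x=[1.4025] v=[0.0826]
First v>=0 after going negative at step 46, time=2.3000

Answer: 2.3000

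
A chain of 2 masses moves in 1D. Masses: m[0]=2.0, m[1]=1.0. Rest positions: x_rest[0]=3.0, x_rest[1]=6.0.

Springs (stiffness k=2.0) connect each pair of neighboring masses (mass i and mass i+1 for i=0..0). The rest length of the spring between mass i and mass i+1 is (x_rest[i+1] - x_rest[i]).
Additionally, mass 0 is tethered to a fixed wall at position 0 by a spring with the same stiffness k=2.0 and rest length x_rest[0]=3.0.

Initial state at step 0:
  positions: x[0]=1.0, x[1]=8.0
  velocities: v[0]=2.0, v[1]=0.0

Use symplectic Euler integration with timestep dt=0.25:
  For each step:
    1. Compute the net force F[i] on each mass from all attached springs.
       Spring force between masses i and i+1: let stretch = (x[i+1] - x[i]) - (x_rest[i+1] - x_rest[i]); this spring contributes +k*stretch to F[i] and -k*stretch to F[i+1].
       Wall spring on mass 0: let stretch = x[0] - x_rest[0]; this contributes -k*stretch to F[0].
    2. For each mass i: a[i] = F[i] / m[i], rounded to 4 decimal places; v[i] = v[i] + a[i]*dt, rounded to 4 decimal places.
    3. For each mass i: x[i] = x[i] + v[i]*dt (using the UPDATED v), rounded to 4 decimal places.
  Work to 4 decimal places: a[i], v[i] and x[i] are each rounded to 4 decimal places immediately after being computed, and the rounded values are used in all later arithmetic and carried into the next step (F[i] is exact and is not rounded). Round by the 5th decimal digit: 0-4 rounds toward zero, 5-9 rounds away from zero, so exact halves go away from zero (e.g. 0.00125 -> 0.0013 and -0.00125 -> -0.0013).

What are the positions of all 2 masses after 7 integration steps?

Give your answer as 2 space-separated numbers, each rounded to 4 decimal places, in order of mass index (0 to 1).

Answer: 5.8171 5.5205

Derivation:
Step 0: x=[1.0000 8.0000] v=[2.0000 0.0000]
Step 1: x=[1.8750 7.5000] v=[3.5000 -2.0000]
Step 2: x=[2.9844 6.6719] v=[4.4375 -3.3125]
Step 3: x=[4.1377 5.7578] v=[4.6133 -3.6563]
Step 4: x=[5.1337 5.0162] v=[3.9839 -2.9664]
Step 5: x=[5.8015 4.6643] v=[2.6711 -1.4077]
Step 6: x=[6.0356 4.8295] v=[0.9364 0.6609]
Step 7: x=[5.8171 5.5205] v=[-0.8740 2.7640]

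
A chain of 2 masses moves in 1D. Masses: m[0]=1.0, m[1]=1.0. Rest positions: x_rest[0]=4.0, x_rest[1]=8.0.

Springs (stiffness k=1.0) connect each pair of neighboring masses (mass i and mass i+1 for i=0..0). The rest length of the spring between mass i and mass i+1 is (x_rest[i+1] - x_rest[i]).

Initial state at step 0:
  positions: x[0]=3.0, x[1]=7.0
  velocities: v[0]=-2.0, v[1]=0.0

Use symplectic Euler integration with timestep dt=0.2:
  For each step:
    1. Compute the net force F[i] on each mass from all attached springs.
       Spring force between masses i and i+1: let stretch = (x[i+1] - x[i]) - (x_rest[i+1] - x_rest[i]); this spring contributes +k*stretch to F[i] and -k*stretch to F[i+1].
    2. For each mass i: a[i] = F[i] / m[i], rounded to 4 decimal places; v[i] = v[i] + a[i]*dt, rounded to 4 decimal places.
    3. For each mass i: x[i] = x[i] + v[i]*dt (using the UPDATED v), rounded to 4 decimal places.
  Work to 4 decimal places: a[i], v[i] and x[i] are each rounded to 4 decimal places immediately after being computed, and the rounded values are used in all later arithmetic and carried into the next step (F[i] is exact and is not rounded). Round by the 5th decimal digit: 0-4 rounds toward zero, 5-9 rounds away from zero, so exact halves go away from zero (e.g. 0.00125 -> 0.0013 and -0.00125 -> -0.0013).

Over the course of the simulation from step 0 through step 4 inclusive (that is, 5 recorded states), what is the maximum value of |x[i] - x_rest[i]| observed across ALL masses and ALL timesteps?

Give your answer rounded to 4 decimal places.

Step 0: x=[3.0000 7.0000] v=[-2.0000 0.0000]
Step 1: x=[2.6000 7.0000] v=[-2.0000 0.0000]
Step 2: x=[2.2160 6.9840] v=[-1.9200 -0.0800]
Step 3: x=[1.8627 6.9373] v=[-1.7664 -0.2336]
Step 4: x=[1.5524 6.8476] v=[-1.5515 -0.4485]
Max displacement = 2.4476

Answer: 2.4476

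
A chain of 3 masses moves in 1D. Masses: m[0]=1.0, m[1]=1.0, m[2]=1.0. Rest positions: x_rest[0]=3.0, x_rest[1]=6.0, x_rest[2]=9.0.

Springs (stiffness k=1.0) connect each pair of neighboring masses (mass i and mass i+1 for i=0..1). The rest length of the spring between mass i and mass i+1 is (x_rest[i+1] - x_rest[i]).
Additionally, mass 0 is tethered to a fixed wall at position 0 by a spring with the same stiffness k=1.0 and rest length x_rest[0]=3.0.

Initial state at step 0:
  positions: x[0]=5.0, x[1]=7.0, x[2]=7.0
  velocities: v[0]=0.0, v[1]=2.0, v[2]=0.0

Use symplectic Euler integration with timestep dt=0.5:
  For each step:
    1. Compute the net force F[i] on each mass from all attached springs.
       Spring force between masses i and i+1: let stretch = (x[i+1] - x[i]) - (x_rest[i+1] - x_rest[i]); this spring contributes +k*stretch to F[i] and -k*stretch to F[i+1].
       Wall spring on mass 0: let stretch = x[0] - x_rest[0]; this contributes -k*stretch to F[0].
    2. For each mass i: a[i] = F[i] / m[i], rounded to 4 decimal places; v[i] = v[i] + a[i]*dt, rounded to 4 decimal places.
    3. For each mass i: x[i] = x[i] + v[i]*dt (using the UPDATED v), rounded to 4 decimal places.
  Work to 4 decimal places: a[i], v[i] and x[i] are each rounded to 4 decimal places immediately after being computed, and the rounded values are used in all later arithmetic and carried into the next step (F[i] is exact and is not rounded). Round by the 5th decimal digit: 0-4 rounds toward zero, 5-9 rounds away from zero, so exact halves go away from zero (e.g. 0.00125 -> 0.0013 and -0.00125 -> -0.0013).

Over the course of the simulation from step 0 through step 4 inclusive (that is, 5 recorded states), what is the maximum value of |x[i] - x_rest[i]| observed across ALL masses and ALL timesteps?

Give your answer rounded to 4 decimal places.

Answer: 3.2423

Derivation:
Step 0: x=[5.0000 7.0000 7.0000] v=[0.0000 2.0000 0.0000]
Step 1: x=[4.2500 7.5000 7.7500] v=[-1.5000 1.0000 1.5000]
Step 2: x=[3.2500 7.2500 9.1875] v=[-2.0000 -0.5000 2.8750]
Step 3: x=[2.4375 6.4844 10.8907] v=[-1.6250 -1.5313 3.4063]
Step 4: x=[2.0274 5.8086 12.2423] v=[-0.8203 -1.3516 2.7032]
Max displacement = 3.2423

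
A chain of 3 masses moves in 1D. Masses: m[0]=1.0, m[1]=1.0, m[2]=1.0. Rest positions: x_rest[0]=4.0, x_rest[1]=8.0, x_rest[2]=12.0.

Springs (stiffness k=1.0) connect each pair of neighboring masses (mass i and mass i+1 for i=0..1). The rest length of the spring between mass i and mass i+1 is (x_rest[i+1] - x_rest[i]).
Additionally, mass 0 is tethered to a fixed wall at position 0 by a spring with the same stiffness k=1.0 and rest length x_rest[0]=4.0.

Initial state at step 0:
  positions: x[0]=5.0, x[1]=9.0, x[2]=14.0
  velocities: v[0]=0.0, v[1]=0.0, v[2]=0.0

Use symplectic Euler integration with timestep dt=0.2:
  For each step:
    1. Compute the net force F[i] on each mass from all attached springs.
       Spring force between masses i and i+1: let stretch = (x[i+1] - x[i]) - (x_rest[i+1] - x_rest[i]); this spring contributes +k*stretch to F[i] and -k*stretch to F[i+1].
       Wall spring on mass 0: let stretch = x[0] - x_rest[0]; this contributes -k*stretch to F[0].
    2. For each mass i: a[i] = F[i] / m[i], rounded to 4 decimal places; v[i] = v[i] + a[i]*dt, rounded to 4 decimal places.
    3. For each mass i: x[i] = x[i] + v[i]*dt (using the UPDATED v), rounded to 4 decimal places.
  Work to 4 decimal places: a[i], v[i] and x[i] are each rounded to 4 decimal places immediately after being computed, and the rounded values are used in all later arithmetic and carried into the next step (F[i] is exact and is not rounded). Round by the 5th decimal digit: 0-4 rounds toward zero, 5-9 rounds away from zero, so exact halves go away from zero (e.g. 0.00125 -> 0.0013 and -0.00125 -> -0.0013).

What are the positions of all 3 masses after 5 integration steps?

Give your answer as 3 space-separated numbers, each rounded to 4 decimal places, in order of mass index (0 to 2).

Answer: 4.5508 9.3983 13.5016

Derivation:
Step 0: x=[5.0000 9.0000 14.0000] v=[0.0000 0.0000 0.0000]
Step 1: x=[4.9600 9.0400 13.9600] v=[-0.2000 0.2000 -0.2000]
Step 2: x=[4.8848 9.1136 13.8832] v=[-0.3760 0.3680 -0.3840]
Step 3: x=[4.7834 9.2088 13.7756] v=[-0.5072 0.4762 -0.5379]
Step 4: x=[4.6676 9.3097 13.6453] v=[-0.5788 0.5045 -0.6513]
Step 5: x=[4.5508 9.3983 13.5016] v=[-0.5839 0.4432 -0.7184]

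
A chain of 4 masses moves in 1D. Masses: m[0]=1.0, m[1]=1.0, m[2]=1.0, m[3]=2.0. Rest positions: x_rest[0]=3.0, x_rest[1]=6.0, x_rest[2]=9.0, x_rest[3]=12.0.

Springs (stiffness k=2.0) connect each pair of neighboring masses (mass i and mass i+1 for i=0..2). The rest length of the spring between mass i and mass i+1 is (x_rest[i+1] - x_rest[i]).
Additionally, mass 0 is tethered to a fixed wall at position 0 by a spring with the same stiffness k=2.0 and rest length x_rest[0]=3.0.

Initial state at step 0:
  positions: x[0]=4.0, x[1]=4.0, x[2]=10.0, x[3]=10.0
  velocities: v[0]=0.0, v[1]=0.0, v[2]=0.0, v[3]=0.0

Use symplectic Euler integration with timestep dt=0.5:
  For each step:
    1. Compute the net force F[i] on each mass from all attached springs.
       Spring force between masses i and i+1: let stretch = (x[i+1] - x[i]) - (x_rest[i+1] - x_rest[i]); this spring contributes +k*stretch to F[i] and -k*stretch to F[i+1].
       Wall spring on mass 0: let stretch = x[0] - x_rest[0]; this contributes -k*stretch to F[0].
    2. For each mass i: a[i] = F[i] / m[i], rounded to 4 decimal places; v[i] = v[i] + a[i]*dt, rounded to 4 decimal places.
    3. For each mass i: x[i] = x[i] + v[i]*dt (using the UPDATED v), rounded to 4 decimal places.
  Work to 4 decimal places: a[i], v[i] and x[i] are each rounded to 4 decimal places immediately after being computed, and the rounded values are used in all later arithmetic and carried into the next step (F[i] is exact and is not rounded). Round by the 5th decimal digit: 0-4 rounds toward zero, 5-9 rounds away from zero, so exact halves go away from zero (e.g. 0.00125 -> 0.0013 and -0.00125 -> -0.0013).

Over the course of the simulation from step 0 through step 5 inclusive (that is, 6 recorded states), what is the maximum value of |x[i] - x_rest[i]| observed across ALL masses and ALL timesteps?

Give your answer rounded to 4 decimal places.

Step 0: x=[4.0000 4.0000 10.0000 10.0000] v=[0.0000 0.0000 0.0000 0.0000]
Step 1: x=[2.0000 7.0000 7.0000 10.7500] v=[-4.0000 6.0000 -6.0000 1.5000]
Step 2: x=[1.5000 7.5000 5.8750 11.3125] v=[-1.0000 1.0000 -2.2500 1.1250]
Step 3: x=[3.2500 4.1875 8.2813 11.2656] v=[3.5000 -6.6250 4.8125 -0.0938]
Step 4: x=[3.8438 2.4532 10.1328 11.2226] v=[1.1875 -3.4687 3.7030 -0.0860]
Step 5: x=[1.8204 5.2540 8.6894 11.6572] v=[-4.0469 5.6015 -2.8868 0.8691]
Max displacement = 3.5468

Answer: 3.5468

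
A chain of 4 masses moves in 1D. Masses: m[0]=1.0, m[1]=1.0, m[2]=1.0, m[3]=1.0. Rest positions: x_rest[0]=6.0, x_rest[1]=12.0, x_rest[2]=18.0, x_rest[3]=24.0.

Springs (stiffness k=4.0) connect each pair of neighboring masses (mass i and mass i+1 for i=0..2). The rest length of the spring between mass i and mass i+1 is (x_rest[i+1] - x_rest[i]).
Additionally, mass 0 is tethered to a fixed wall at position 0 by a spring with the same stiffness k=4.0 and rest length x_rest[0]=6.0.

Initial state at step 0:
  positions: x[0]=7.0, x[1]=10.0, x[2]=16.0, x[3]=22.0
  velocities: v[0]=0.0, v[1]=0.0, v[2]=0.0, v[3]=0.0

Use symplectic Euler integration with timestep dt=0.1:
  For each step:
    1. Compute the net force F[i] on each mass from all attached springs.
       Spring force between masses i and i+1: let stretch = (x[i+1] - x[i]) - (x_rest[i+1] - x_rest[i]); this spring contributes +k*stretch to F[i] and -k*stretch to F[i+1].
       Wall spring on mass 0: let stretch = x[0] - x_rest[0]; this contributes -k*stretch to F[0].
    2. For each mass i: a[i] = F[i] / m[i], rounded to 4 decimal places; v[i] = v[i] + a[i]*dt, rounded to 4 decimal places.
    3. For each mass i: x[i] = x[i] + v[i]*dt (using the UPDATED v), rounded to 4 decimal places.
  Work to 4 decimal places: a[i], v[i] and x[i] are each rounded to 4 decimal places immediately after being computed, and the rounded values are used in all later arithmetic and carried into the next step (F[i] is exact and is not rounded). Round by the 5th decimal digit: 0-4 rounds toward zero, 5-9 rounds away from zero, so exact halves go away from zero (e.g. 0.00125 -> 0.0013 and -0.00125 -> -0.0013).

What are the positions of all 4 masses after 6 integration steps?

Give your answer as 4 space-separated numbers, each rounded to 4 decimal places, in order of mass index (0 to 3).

Answer: 4.7110 11.5700 16.2577 22.0141

Derivation:
Step 0: x=[7.0000 10.0000 16.0000 22.0000] v=[0.0000 0.0000 0.0000 0.0000]
Step 1: x=[6.8400 10.1200 16.0000 22.0000] v=[-1.6000 1.2000 0.0000 0.0000]
Step 2: x=[6.5376 10.3440 16.0048 22.0000] v=[-3.0240 2.2400 0.0480 0.0000]
Step 3: x=[6.1260 10.6422 16.0230 22.0002] v=[-4.1165 2.9818 0.1818 0.0019]
Step 4: x=[5.6500 10.9750 16.0650 22.0013] v=[-4.7604 3.3276 0.4204 0.0110]
Step 5: x=[5.1610 11.2984 16.1409 22.0050] v=[-4.8904 3.2336 0.7589 0.0365]
Step 6: x=[4.7110 11.5700 16.2577 22.0141] v=[-4.4998 2.7156 1.1675 0.0909]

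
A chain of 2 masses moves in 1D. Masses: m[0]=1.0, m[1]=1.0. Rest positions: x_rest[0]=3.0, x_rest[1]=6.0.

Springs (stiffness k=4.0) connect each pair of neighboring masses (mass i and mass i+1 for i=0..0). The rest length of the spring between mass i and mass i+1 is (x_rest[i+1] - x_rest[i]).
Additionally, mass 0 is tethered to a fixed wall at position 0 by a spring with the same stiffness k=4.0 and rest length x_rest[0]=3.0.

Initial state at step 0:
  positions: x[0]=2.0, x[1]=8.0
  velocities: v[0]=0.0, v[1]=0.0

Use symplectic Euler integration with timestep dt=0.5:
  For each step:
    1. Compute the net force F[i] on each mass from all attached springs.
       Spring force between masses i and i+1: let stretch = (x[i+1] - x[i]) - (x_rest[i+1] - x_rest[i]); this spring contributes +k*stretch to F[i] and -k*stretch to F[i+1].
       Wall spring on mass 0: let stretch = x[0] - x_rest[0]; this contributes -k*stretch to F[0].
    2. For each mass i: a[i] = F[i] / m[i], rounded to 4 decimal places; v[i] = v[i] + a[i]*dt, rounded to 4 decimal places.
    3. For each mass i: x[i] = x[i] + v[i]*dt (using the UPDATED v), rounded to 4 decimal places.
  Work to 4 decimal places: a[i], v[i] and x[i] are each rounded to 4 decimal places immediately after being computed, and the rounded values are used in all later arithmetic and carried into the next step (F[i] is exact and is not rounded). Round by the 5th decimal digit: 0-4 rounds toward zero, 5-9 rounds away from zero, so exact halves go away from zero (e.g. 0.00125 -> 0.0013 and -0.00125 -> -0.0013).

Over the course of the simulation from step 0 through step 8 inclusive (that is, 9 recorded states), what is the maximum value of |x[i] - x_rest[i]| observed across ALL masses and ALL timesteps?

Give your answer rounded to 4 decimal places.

Step 0: x=[2.0000 8.0000] v=[0.0000 0.0000]
Step 1: x=[6.0000 5.0000] v=[8.0000 -6.0000]
Step 2: x=[3.0000 6.0000] v=[-6.0000 2.0000]
Step 3: x=[0.0000 7.0000] v=[-6.0000 2.0000]
Step 4: x=[4.0000 4.0000] v=[8.0000 -6.0000]
Step 5: x=[4.0000 4.0000] v=[0.0000 0.0000]
Step 6: x=[0.0000 7.0000] v=[-8.0000 6.0000]
Step 7: x=[3.0000 6.0000] v=[6.0000 -2.0000]
Step 8: x=[6.0000 5.0000] v=[6.0000 -2.0000]
Max displacement = 3.0000

Answer: 3.0000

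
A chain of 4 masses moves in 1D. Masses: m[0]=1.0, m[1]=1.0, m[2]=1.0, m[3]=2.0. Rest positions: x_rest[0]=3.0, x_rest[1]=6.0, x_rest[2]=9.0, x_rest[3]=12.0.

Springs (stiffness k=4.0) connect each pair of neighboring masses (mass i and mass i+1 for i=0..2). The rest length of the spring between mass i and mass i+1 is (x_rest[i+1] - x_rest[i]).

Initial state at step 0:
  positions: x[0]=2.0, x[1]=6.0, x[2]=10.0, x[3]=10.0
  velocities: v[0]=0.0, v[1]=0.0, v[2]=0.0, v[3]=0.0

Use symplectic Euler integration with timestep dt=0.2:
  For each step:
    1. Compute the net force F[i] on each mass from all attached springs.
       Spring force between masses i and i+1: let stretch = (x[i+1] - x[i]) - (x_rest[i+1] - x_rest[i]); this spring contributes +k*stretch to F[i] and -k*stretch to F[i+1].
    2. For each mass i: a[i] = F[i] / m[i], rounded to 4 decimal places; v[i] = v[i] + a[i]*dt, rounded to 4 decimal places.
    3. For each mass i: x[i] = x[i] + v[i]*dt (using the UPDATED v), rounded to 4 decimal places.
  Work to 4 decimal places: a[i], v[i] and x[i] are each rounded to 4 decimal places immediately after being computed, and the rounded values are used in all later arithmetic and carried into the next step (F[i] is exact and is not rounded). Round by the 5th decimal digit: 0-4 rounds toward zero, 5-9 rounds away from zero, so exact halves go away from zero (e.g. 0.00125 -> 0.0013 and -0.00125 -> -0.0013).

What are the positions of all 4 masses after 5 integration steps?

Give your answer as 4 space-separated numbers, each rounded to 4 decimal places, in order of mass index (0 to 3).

Step 0: x=[2.0000 6.0000 10.0000 10.0000] v=[0.0000 0.0000 0.0000 0.0000]
Step 1: x=[2.1600 6.0000 9.3600 10.2400] v=[0.8000 0.0000 -3.2000 1.2000]
Step 2: x=[2.4544 5.9232 8.3232 10.6496] v=[1.4720 -0.3840 -5.1840 2.0480]
Step 3: x=[2.8238 5.6754 7.2746 11.1131] v=[1.8470 -1.2390 -5.2429 2.3174]
Step 4: x=[3.1695 5.2272 6.5843 11.5095] v=[1.7283 -2.2409 -3.4515 1.9820]
Step 5: x=[3.3644 4.6669 6.4649 11.7519] v=[0.9745 -2.8014 -0.5970 1.2119]

Answer: 3.3644 4.6669 6.4649 11.7519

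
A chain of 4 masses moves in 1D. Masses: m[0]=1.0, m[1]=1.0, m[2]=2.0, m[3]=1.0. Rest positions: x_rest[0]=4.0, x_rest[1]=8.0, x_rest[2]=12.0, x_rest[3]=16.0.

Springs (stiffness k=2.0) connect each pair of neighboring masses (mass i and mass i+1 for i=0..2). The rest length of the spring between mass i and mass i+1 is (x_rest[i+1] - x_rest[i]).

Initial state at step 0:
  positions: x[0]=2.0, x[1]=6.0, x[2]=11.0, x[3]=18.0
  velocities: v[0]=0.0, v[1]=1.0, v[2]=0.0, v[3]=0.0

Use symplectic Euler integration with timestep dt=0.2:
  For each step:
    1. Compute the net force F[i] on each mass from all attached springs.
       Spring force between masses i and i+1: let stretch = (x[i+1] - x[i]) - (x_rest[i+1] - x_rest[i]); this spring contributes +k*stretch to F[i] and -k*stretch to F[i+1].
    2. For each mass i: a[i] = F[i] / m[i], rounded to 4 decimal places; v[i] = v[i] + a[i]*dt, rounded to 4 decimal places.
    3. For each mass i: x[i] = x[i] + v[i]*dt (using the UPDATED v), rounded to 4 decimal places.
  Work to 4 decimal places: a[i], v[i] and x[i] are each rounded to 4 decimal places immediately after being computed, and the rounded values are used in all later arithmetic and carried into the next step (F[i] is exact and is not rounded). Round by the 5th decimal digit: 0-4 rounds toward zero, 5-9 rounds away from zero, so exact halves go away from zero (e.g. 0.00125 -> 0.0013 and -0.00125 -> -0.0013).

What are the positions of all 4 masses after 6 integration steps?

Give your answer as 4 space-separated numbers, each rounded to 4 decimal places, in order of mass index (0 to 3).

Step 0: x=[2.0000 6.0000 11.0000 18.0000] v=[0.0000 1.0000 0.0000 0.0000]
Step 1: x=[2.0000 6.2800 11.0800 17.7600] v=[0.0000 1.4000 0.4000 -1.2000]
Step 2: x=[2.0224 6.6016 11.2352 17.3056] v=[0.1120 1.6080 0.7760 -2.2720]
Step 3: x=[2.0911 6.9276 11.4479 16.6856] v=[0.3437 1.6298 1.0634 -3.1002]
Step 4: x=[2.2268 7.2283 11.6893 15.9665] v=[0.6783 1.5033 1.2069 -3.5953]
Step 5: x=[2.4426 7.4857 11.9233 15.2253] v=[1.0789 1.2871 1.1701 -3.7062]
Step 6: x=[2.7418 7.6947 12.1119 14.5399] v=[1.4961 1.0449 0.9430 -3.4270]

Answer: 2.7418 7.6947 12.1119 14.5399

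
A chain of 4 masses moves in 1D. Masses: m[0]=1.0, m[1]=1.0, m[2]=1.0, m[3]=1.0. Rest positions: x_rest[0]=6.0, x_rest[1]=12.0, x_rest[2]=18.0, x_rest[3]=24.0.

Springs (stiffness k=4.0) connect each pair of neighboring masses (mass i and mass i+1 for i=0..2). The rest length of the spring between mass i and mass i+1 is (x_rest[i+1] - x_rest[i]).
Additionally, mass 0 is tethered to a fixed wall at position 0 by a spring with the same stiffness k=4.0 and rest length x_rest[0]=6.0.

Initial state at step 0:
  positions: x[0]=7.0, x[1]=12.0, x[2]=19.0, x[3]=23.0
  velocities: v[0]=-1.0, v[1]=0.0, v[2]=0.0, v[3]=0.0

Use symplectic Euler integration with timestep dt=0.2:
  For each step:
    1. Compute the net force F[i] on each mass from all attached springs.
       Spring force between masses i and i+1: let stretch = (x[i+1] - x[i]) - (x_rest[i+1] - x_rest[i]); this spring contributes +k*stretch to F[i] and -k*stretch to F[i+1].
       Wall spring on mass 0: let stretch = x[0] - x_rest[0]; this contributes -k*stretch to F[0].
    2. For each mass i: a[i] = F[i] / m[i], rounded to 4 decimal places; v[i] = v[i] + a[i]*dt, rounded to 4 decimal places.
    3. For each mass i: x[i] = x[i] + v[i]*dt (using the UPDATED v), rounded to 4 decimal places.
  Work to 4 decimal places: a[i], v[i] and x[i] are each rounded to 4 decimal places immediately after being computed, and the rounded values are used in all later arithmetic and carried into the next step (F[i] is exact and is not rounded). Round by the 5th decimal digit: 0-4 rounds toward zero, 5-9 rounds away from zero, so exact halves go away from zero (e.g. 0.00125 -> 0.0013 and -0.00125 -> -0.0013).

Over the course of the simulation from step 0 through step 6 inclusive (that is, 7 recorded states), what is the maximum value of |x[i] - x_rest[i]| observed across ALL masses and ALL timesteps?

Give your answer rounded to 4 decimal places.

Answer: 1.1836

Derivation:
Step 0: x=[7.0000 12.0000 19.0000 23.0000] v=[-1.0000 0.0000 0.0000 0.0000]
Step 1: x=[6.4800 12.3200 18.5200 23.3200] v=[-2.6000 1.6000 -2.4000 1.6000]
Step 2: x=[5.8576 12.6976 17.8160 23.8320] v=[-3.1120 1.8880 -3.5200 2.5600]
Step 3: x=[5.3924 12.7997 17.2556 24.3414] v=[-2.3261 0.5107 -2.8019 2.5472]
Step 4: x=[5.2496 12.4296 17.1160 24.6771] v=[-0.7142 -1.8504 -0.6980 1.6786]
Step 5: x=[5.4156 11.6605 17.4364 24.7630] v=[0.8301 -3.8453 1.6018 0.4297]
Step 6: x=[5.7143 10.8164 18.0049 24.6367] v=[1.4935 -4.2205 2.8424 -0.6316]
Max displacement = 1.1836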